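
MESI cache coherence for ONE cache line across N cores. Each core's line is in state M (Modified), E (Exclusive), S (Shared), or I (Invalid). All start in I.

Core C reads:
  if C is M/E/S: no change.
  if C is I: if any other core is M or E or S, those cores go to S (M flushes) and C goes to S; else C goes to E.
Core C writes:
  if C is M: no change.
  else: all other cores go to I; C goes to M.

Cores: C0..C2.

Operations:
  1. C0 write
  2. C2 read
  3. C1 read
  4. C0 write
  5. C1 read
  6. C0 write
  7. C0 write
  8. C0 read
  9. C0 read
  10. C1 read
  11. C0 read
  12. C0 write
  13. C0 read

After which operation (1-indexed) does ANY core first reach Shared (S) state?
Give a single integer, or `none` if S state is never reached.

Answer: 2

Derivation:
Op 1: C0 write [C0 write: invalidate none -> C0=M] -> [M,I,I]
Op 2: C2 read [C2 read from I: others=['C0=M'] -> C2=S, others downsized to S] -> [S,I,S]
  -> First S state at op 2; remaining ops need not be traced.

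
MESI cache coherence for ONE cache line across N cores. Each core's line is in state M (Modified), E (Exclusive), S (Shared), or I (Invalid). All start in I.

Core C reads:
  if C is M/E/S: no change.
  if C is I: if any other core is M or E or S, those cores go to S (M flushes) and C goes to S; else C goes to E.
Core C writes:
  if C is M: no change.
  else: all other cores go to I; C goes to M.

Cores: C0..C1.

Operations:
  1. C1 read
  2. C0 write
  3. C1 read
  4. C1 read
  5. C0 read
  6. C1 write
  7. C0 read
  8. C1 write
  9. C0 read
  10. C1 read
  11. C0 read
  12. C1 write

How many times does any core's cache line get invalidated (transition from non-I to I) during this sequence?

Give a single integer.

Op 1: C1 read [C1 read from I: no other sharers -> C1=E (exclusive)] -> [I,E] (invalidations this op: 0; running total: 0)
Op 2: C0 write [C0 write: invalidate ['C1=E'] -> C0=M] -> [M,I] (invalidations this op: 1; running total: 1)
Op 3: C1 read [C1 read from I: others=['C0=M'] -> C1=S, others downsized to S] -> [S,S] (invalidations this op: 0; running total: 1)
Op 4: C1 read [C1 read: already in S, no change] -> [S,S] (invalidations this op: 0; running total: 1)
Op 5: C0 read [C0 read: already in S, no change] -> [S,S] (invalidations this op: 0; running total: 1)
Op 6: C1 write [C1 write: invalidate ['C0=S'] -> C1=M] -> [I,M] (invalidations this op: 1; running total: 2)
Op 7: C0 read [C0 read from I: others=['C1=M'] -> C0=S, others downsized to S] -> [S,S] (invalidations this op: 0; running total: 2)
Op 8: C1 write [C1 write: invalidate ['C0=S'] -> C1=M] -> [I,M] (invalidations this op: 1; running total: 3)
Op 9: C0 read [C0 read from I: others=['C1=M'] -> C0=S, others downsized to S] -> [S,S] (invalidations this op: 0; running total: 3)
Op 10: C1 read [C1 read: already in S, no change] -> [S,S] (invalidations this op: 0; running total: 3)
Op 11: C0 read [C0 read: already in S, no change] -> [S,S] (invalidations this op: 0; running total: 3)
Op 12: C1 write [C1 write: invalidate ['C0=S'] -> C1=M] -> [I,M] (invalidations this op: 1; running total: 4)

Answer: 4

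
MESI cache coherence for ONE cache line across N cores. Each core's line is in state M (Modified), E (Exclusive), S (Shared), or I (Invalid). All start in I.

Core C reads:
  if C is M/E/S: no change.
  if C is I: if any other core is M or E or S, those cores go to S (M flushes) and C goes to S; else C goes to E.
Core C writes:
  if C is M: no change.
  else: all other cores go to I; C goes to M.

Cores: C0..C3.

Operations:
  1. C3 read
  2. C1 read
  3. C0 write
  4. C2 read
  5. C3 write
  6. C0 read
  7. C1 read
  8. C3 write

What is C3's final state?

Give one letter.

Answer: M

Derivation:
Op 1: C3 read [C3 read from I: no other sharers -> C3=E (exclusive)] -> [I,I,I,E]
Op 2: C1 read [C1 read from I: others=['C3=E'] -> C1=S, others downsized to S] -> [I,S,I,S]
Op 3: C0 write [C0 write: invalidate ['C1=S', 'C3=S'] -> C0=M] -> [M,I,I,I]
Op 4: C2 read [C2 read from I: others=['C0=M'] -> C2=S, others downsized to S] -> [S,I,S,I]
Op 5: C3 write [C3 write: invalidate ['C0=S', 'C2=S'] -> C3=M] -> [I,I,I,M]
Op 6: C0 read [C0 read from I: others=['C3=M'] -> C0=S, others downsized to S] -> [S,I,I,S]
Op 7: C1 read [C1 read from I: others=['C0=S', 'C3=S'] -> C1=S, others downsized to S] -> [S,S,I,S]
Op 8: C3 write [C3 write: invalidate ['C0=S', 'C1=S'] -> C3=M] -> [I,I,I,M]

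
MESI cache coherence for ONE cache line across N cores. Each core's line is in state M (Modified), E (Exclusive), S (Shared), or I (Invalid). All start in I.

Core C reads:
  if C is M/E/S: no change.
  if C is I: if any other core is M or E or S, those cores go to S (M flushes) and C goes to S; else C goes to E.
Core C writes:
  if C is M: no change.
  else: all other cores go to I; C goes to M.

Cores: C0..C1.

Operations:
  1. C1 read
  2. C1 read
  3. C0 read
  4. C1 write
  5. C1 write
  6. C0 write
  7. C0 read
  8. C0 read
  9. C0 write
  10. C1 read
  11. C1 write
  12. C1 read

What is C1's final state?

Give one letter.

Answer: M

Derivation:
Op 1: C1 read [C1 read from I: no other sharers -> C1=E (exclusive)] -> [I,E]
Op 2: C1 read [C1 read: already in E, no change] -> [I,E]
Op 3: C0 read [C0 read from I: others=['C1=E'] -> C0=S, others downsized to S] -> [S,S]
Op 4: C1 write [C1 write: invalidate ['C0=S'] -> C1=M] -> [I,M]
Op 5: C1 write [C1 write: already M (modified), no change] -> [I,M]
Op 6: C0 write [C0 write: invalidate ['C1=M'] -> C0=M] -> [M,I]
Op 7: C0 read [C0 read: already in M, no change] -> [M,I]
Op 8: C0 read [C0 read: already in M, no change] -> [M,I]
Op 9: C0 write [C0 write: already M (modified), no change] -> [M,I]
Op 10: C1 read [C1 read from I: others=['C0=M'] -> C1=S, others downsized to S] -> [S,S]
Op 11: C1 write [C1 write: invalidate ['C0=S'] -> C1=M] -> [I,M]
Op 12: C1 read [C1 read: already in M, no change] -> [I,M]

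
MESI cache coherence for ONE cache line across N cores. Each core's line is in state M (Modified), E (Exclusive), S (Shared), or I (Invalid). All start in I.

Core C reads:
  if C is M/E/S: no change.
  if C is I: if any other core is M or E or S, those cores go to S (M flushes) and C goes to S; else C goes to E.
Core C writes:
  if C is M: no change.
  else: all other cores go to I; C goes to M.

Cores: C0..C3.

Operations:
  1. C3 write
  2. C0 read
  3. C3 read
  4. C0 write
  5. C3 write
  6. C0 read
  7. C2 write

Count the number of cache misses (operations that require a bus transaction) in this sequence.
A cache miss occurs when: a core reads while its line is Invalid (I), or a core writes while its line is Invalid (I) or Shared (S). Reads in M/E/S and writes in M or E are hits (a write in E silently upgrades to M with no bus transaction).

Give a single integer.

Answer: 6

Derivation:
Op 1: C3 write [C3 write: invalidate none -> C3=M] -> [I,I,I,M] [MISS #1: write from I]
Op 2: C0 read [C0 read from I: others=['C3=M'] -> C0=S, others downsized to S] -> [S,I,I,S] [MISS #2: read from I]
Op 3: C3 read [C3 read: already in S, no change] -> [S,I,I,S] [hit: read from S]
Op 4: C0 write [C0 write: invalidate ['C3=S'] -> C0=M] -> [M,I,I,I] [MISS #3: write from S]
Op 5: C3 write [C3 write: invalidate ['C0=M'] -> C3=M] -> [I,I,I,M] [MISS #4: write from I]
Op 6: C0 read [C0 read from I: others=['C3=M'] -> C0=S, others downsized to S] -> [S,I,I,S] [MISS #5: read from I]
Op 7: C2 write [C2 write: invalidate ['C0=S', 'C3=S'] -> C2=M] -> [I,I,M,I] [MISS #6: write from I]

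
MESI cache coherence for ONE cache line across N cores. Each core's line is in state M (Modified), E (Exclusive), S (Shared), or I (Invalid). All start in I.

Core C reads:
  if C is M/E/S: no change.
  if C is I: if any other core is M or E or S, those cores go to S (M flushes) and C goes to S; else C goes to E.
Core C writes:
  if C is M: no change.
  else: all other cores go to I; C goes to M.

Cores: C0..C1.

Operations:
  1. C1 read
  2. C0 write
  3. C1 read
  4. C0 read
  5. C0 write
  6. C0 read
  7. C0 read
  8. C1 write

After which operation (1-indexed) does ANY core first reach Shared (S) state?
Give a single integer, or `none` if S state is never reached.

Answer: 3

Derivation:
Op 1: C1 read [C1 read from I: no other sharers -> C1=E (exclusive)] -> [I,E]
Op 2: C0 write [C0 write: invalidate ['C1=E'] -> C0=M] -> [M,I]
Op 3: C1 read [C1 read from I: others=['C0=M'] -> C1=S, others downsized to S] -> [S,S]
  -> First S state at op 3; remaining ops need not be traced.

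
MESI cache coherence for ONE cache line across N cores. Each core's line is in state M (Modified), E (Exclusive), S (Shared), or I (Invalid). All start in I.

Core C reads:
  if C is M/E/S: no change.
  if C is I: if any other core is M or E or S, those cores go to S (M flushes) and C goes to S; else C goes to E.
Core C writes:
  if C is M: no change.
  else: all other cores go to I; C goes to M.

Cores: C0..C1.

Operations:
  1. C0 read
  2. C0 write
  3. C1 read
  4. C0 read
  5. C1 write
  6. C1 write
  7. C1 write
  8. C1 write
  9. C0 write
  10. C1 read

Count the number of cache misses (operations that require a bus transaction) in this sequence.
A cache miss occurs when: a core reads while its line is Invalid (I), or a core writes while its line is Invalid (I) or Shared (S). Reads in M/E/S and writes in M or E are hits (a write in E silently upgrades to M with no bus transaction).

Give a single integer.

Op 1: C0 read [C0 read from I: no other sharers -> C0=E (exclusive)] -> [E,I] [MISS #1: read from I]
Op 2: C0 write [C0 write: invalidate none -> C0=M] -> [M,I] [hit: write from E is a silent E->M upgrade, no bus transaction]
Op 3: C1 read [C1 read from I: others=['C0=M'] -> C1=S, others downsized to S] -> [S,S] [MISS #2: read from I]
Op 4: C0 read [C0 read: already in S, no change] -> [S,S] [hit: read from S]
Op 5: C1 write [C1 write: invalidate ['C0=S'] -> C1=M] -> [I,M] [MISS #3: write from S]
Op 6: C1 write [C1 write: already M (modified), no change] -> [I,M] [hit: write from M]
Op 7: C1 write [C1 write: already M (modified), no change] -> [I,M] [hit: write from M]
Op 8: C1 write [C1 write: already M (modified), no change] -> [I,M] [hit: write from M]
Op 9: C0 write [C0 write: invalidate ['C1=M'] -> C0=M] -> [M,I] [MISS #4: write from I]
Op 10: C1 read [C1 read from I: others=['C0=M'] -> C1=S, others downsized to S] -> [S,S] [MISS #5: read from I]

Answer: 5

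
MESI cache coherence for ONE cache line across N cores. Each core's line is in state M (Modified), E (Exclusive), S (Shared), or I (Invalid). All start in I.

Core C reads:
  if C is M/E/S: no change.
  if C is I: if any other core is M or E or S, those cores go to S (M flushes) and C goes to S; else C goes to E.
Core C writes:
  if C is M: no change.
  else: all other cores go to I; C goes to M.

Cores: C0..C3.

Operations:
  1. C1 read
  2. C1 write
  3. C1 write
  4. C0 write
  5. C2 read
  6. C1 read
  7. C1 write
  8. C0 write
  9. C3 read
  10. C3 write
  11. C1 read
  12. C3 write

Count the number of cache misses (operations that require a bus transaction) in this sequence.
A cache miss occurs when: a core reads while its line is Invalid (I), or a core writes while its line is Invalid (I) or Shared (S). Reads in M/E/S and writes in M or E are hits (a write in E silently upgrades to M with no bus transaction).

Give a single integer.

Answer: 10

Derivation:
Op 1: C1 read [C1 read from I: no other sharers -> C1=E (exclusive)] -> [I,E,I,I] [MISS #1: read from I]
Op 2: C1 write [C1 write: invalidate none -> C1=M] -> [I,M,I,I] [hit: write from E is a silent E->M upgrade, no bus transaction]
Op 3: C1 write [C1 write: already M (modified), no change] -> [I,M,I,I] [hit: write from M]
Op 4: C0 write [C0 write: invalidate ['C1=M'] -> C0=M] -> [M,I,I,I] [MISS #2: write from I]
Op 5: C2 read [C2 read from I: others=['C0=M'] -> C2=S, others downsized to S] -> [S,I,S,I] [MISS #3: read from I]
Op 6: C1 read [C1 read from I: others=['C0=S', 'C2=S'] -> C1=S, others downsized to S] -> [S,S,S,I] [MISS #4: read from I]
Op 7: C1 write [C1 write: invalidate ['C0=S', 'C2=S'] -> C1=M] -> [I,M,I,I] [MISS #5: write from S]
Op 8: C0 write [C0 write: invalidate ['C1=M'] -> C0=M] -> [M,I,I,I] [MISS #6: write from I]
Op 9: C3 read [C3 read from I: others=['C0=M'] -> C3=S, others downsized to S] -> [S,I,I,S] [MISS #7: read from I]
Op 10: C3 write [C3 write: invalidate ['C0=S'] -> C3=M] -> [I,I,I,M] [MISS #8: write from S]
Op 11: C1 read [C1 read from I: others=['C3=M'] -> C1=S, others downsized to S] -> [I,S,I,S] [MISS #9: read from I]
Op 12: C3 write [C3 write: invalidate ['C1=S'] -> C3=M] -> [I,I,I,M] [MISS #10: write from S]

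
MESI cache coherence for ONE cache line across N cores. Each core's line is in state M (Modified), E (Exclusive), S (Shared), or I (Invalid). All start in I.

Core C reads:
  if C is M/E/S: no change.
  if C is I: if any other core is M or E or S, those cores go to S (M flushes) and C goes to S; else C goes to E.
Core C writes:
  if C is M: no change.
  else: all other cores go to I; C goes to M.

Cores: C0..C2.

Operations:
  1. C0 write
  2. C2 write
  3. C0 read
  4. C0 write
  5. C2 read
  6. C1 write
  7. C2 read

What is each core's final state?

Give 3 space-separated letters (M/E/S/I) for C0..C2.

Answer: I S S

Derivation:
Op 1: C0 write [C0 write: invalidate none -> C0=M] -> [M,I,I]
Op 2: C2 write [C2 write: invalidate ['C0=M'] -> C2=M] -> [I,I,M]
Op 3: C0 read [C0 read from I: others=['C2=M'] -> C0=S, others downsized to S] -> [S,I,S]
Op 4: C0 write [C0 write: invalidate ['C2=S'] -> C0=M] -> [M,I,I]
Op 5: C2 read [C2 read from I: others=['C0=M'] -> C2=S, others downsized to S] -> [S,I,S]
Op 6: C1 write [C1 write: invalidate ['C0=S', 'C2=S'] -> C1=M] -> [I,M,I]
Op 7: C2 read [C2 read from I: others=['C1=M'] -> C2=S, others downsized to S] -> [I,S,S]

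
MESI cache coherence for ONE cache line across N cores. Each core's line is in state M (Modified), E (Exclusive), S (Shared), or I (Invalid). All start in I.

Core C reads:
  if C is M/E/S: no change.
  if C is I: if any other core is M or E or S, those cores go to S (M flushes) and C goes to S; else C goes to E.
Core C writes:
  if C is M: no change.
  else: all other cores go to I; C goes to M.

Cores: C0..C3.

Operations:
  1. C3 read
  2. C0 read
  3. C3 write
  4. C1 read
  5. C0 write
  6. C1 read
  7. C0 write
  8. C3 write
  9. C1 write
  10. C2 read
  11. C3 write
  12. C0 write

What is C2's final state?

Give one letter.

Op 1: C3 read [C3 read from I: no other sharers -> C3=E (exclusive)] -> [I,I,I,E]
Op 2: C0 read [C0 read from I: others=['C3=E'] -> C0=S, others downsized to S] -> [S,I,I,S]
Op 3: C3 write [C3 write: invalidate ['C0=S'] -> C3=M] -> [I,I,I,M]
Op 4: C1 read [C1 read from I: others=['C3=M'] -> C1=S, others downsized to S] -> [I,S,I,S]
Op 5: C0 write [C0 write: invalidate ['C1=S', 'C3=S'] -> C0=M] -> [M,I,I,I]
Op 6: C1 read [C1 read from I: others=['C0=M'] -> C1=S, others downsized to S] -> [S,S,I,I]
Op 7: C0 write [C0 write: invalidate ['C1=S'] -> C0=M] -> [M,I,I,I]
Op 8: C3 write [C3 write: invalidate ['C0=M'] -> C3=M] -> [I,I,I,M]
Op 9: C1 write [C1 write: invalidate ['C3=M'] -> C1=M] -> [I,M,I,I]
Op 10: C2 read [C2 read from I: others=['C1=M'] -> C2=S, others downsized to S] -> [I,S,S,I]
Op 11: C3 write [C3 write: invalidate ['C1=S', 'C2=S'] -> C3=M] -> [I,I,I,M]
Op 12: C0 write [C0 write: invalidate ['C3=M'] -> C0=M] -> [M,I,I,I]

Answer: I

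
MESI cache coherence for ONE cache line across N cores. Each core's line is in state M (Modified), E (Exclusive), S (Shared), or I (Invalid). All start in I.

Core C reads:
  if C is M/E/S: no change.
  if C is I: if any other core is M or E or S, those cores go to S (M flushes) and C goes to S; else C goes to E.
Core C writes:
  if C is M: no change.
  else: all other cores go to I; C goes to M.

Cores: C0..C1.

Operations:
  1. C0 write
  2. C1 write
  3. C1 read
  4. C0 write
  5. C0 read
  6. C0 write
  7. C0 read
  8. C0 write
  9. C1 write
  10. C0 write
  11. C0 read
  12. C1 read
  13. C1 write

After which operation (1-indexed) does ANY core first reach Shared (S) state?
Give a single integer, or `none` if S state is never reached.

Answer: 12

Derivation:
Op 1: C0 write [C0 write: invalidate none -> C0=M] -> [M,I]
Op 2: C1 write [C1 write: invalidate ['C0=M'] -> C1=M] -> [I,M]
Op 3: C1 read [C1 read: already in M, no change] -> [I,M]
Op 4: C0 write [C0 write: invalidate ['C1=M'] -> C0=M] -> [M,I]
Op 5: C0 read [C0 read: already in M, no change] -> [M,I]
Op 6: C0 write [C0 write: already M (modified), no change] -> [M,I]
Op 7: C0 read [C0 read: already in M, no change] -> [M,I]
Op 8: C0 write [C0 write: already M (modified), no change] -> [M,I]
Op 9: C1 write [C1 write: invalidate ['C0=M'] -> C1=M] -> [I,M]
Op 10: C0 write [C0 write: invalidate ['C1=M'] -> C0=M] -> [M,I]
Op 11: C0 read [C0 read: already in M, no change] -> [M,I]
Op 12: C1 read [C1 read from I: others=['C0=M'] -> C1=S, others downsized to S] -> [S,S]
  -> First S state at op 12; remaining ops need not be traced.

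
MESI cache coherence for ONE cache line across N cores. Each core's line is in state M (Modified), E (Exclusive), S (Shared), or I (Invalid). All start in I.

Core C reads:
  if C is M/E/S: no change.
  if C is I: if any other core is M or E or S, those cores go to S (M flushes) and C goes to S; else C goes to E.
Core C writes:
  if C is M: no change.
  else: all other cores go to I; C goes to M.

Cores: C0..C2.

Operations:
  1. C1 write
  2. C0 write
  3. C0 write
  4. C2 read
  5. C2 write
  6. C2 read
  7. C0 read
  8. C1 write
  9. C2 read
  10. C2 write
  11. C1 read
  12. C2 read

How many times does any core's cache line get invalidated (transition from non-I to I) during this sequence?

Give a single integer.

Answer: 5

Derivation:
Op 1: C1 write [C1 write: invalidate none -> C1=M] -> [I,M,I] (invalidations this op: 0; running total: 0)
Op 2: C0 write [C0 write: invalidate ['C1=M'] -> C0=M] -> [M,I,I] (invalidations this op: 1; running total: 1)
Op 3: C0 write [C0 write: already M (modified), no change] -> [M,I,I] (invalidations this op: 0; running total: 1)
Op 4: C2 read [C2 read from I: others=['C0=M'] -> C2=S, others downsized to S] -> [S,I,S] (invalidations this op: 0; running total: 1)
Op 5: C2 write [C2 write: invalidate ['C0=S'] -> C2=M] -> [I,I,M] (invalidations this op: 1; running total: 2)
Op 6: C2 read [C2 read: already in M, no change] -> [I,I,M] (invalidations this op: 0; running total: 2)
Op 7: C0 read [C0 read from I: others=['C2=M'] -> C0=S, others downsized to S] -> [S,I,S] (invalidations this op: 0; running total: 2)
Op 8: C1 write [C1 write: invalidate ['C0=S', 'C2=S'] -> C1=M] -> [I,M,I] (invalidations this op: 2; running total: 4)
Op 9: C2 read [C2 read from I: others=['C1=M'] -> C2=S, others downsized to S] -> [I,S,S] (invalidations this op: 0; running total: 4)
Op 10: C2 write [C2 write: invalidate ['C1=S'] -> C2=M] -> [I,I,M] (invalidations this op: 1; running total: 5)
Op 11: C1 read [C1 read from I: others=['C2=M'] -> C1=S, others downsized to S] -> [I,S,S] (invalidations this op: 0; running total: 5)
Op 12: C2 read [C2 read: already in S, no change] -> [I,S,S] (invalidations this op: 0; running total: 5)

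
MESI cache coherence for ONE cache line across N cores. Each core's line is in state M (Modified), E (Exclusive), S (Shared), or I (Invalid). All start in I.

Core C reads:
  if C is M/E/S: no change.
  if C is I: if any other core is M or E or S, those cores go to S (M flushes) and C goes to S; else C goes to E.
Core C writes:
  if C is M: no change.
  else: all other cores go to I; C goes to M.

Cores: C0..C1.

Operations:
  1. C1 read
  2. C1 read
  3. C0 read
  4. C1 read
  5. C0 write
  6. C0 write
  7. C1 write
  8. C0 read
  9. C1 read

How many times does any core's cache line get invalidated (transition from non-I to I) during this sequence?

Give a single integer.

Answer: 2

Derivation:
Op 1: C1 read [C1 read from I: no other sharers -> C1=E (exclusive)] -> [I,E] (invalidations this op: 0; running total: 0)
Op 2: C1 read [C1 read: already in E, no change] -> [I,E] (invalidations this op: 0; running total: 0)
Op 3: C0 read [C0 read from I: others=['C1=E'] -> C0=S, others downsized to S] -> [S,S] (invalidations this op: 0; running total: 0)
Op 4: C1 read [C1 read: already in S, no change] -> [S,S] (invalidations this op: 0; running total: 0)
Op 5: C0 write [C0 write: invalidate ['C1=S'] -> C0=M] -> [M,I] (invalidations this op: 1; running total: 1)
Op 6: C0 write [C0 write: already M (modified), no change] -> [M,I] (invalidations this op: 0; running total: 1)
Op 7: C1 write [C1 write: invalidate ['C0=M'] -> C1=M] -> [I,M] (invalidations this op: 1; running total: 2)
Op 8: C0 read [C0 read from I: others=['C1=M'] -> C0=S, others downsized to S] -> [S,S] (invalidations this op: 0; running total: 2)
Op 9: C1 read [C1 read: already in S, no change] -> [S,S] (invalidations this op: 0; running total: 2)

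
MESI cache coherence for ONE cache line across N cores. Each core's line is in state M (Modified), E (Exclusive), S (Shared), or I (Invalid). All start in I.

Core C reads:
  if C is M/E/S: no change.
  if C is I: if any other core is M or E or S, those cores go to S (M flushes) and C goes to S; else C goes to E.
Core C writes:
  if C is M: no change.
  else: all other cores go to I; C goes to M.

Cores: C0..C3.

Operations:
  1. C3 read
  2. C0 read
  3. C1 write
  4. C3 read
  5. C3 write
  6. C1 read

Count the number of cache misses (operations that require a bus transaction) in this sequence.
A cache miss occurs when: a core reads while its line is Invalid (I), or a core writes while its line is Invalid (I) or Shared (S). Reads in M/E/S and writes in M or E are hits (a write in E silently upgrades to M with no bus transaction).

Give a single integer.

Op 1: C3 read [C3 read from I: no other sharers -> C3=E (exclusive)] -> [I,I,I,E] [MISS #1: read from I]
Op 2: C0 read [C0 read from I: others=['C3=E'] -> C0=S, others downsized to S] -> [S,I,I,S] [MISS #2: read from I]
Op 3: C1 write [C1 write: invalidate ['C0=S', 'C3=S'] -> C1=M] -> [I,M,I,I] [MISS #3: write from I]
Op 4: C3 read [C3 read from I: others=['C1=M'] -> C3=S, others downsized to S] -> [I,S,I,S] [MISS #4: read from I]
Op 5: C3 write [C3 write: invalidate ['C1=S'] -> C3=M] -> [I,I,I,M] [MISS #5: write from S]
Op 6: C1 read [C1 read from I: others=['C3=M'] -> C1=S, others downsized to S] -> [I,S,I,S] [MISS #6: read from I]

Answer: 6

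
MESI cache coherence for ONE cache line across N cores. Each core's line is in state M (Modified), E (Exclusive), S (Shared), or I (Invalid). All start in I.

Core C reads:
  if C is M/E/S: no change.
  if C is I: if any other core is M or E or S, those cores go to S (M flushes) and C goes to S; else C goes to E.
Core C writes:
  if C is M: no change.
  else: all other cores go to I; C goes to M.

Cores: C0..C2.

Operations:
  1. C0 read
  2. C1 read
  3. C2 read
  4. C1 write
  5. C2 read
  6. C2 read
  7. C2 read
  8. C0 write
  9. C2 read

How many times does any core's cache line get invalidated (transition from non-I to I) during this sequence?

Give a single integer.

Answer: 4

Derivation:
Op 1: C0 read [C0 read from I: no other sharers -> C0=E (exclusive)] -> [E,I,I] (invalidations this op: 0; running total: 0)
Op 2: C1 read [C1 read from I: others=['C0=E'] -> C1=S, others downsized to S] -> [S,S,I] (invalidations this op: 0; running total: 0)
Op 3: C2 read [C2 read from I: others=['C0=S', 'C1=S'] -> C2=S, others downsized to S] -> [S,S,S] (invalidations this op: 0; running total: 0)
Op 4: C1 write [C1 write: invalidate ['C0=S', 'C2=S'] -> C1=M] -> [I,M,I] (invalidations this op: 2; running total: 2)
Op 5: C2 read [C2 read from I: others=['C1=M'] -> C2=S, others downsized to S] -> [I,S,S] (invalidations this op: 0; running total: 2)
Op 6: C2 read [C2 read: already in S, no change] -> [I,S,S] (invalidations this op: 0; running total: 2)
Op 7: C2 read [C2 read: already in S, no change] -> [I,S,S] (invalidations this op: 0; running total: 2)
Op 8: C0 write [C0 write: invalidate ['C1=S', 'C2=S'] -> C0=M] -> [M,I,I] (invalidations this op: 2; running total: 4)
Op 9: C2 read [C2 read from I: others=['C0=M'] -> C2=S, others downsized to S] -> [S,I,S] (invalidations this op: 0; running total: 4)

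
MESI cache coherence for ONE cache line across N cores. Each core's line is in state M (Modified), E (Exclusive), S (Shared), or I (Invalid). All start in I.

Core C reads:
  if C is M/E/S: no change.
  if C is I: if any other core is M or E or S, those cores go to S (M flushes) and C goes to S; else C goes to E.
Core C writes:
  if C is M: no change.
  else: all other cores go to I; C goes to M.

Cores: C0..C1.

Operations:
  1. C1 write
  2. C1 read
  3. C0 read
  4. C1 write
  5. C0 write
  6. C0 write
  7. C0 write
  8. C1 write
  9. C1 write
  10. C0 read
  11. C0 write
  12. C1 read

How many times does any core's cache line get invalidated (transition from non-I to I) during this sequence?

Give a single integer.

Answer: 4

Derivation:
Op 1: C1 write [C1 write: invalidate none -> C1=M] -> [I,M] (invalidations this op: 0; running total: 0)
Op 2: C1 read [C1 read: already in M, no change] -> [I,M] (invalidations this op: 0; running total: 0)
Op 3: C0 read [C0 read from I: others=['C1=M'] -> C0=S, others downsized to S] -> [S,S] (invalidations this op: 0; running total: 0)
Op 4: C1 write [C1 write: invalidate ['C0=S'] -> C1=M] -> [I,M] (invalidations this op: 1; running total: 1)
Op 5: C0 write [C0 write: invalidate ['C1=M'] -> C0=M] -> [M,I] (invalidations this op: 1; running total: 2)
Op 6: C0 write [C0 write: already M (modified), no change] -> [M,I] (invalidations this op: 0; running total: 2)
Op 7: C0 write [C0 write: already M (modified), no change] -> [M,I] (invalidations this op: 0; running total: 2)
Op 8: C1 write [C1 write: invalidate ['C0=M'] -> C1=M] -> [I,M] (invalidations this op: 1; running total: 3)
Op 9: C1 write [C1 write: already M (modified), no change] -> [I,M] (invalidations this op: 0; running total: 3)
Op 10: C0 read [C0 read from I: others=['C1=M'] -> C0=S, others downsized to S] -> [S,S] (invalidations this op: 0; running total: 3)
Op 11: C0 write [C0 write: invalidate ['C1=S'] -> C0=M] -> [M,I] (invalidations this op: 1; running total: 4)
Op 12: C1 read [C1 read from I: others=['C0=M'] -> C1=S, others downsized to S] -> [S,S] (invalidations this op: 0; running total: 4)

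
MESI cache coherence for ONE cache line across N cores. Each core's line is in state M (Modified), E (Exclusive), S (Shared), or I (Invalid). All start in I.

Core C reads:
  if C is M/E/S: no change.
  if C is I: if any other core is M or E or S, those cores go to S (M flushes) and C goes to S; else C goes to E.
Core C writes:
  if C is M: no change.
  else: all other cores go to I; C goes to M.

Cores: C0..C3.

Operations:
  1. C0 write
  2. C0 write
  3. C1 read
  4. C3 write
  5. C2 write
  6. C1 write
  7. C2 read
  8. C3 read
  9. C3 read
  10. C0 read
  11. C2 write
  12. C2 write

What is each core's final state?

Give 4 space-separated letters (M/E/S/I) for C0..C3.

Op 1: C0 write [C0 write: invalidate none -> C0=M] -> [M,I,I,I]
Op 2: C0 write [C0 write: already M (modified), no change] -> [M,I,I,I]
Op 3: C1 read [C1 read from I: others=['C0=M'] -> C1=S, others downsized to S] -> [S,S,I,I]
Op 4: C3 write [C3 write: invalidate ['C0=S', 'C1=S'] -> C3=M] -> [I,I,I,M]
Op 5: C2 write [C2 write: invalidate ['C3=M'] -> C2=M] -> [I,I,M,I]
Op 6: C1 write [C1 write: invalidate ['C2=M'] -> C1=M] -> [I,M,I,I]
Op 7: C2 read [C2 read from I: others=['C1=M'] -> C2=S, others downsized to S] -> [I,S,S,I]
Op 8: C3 read [C3 read from I: others=['C1=S', 'C2=S'] -> C3=S, others downsized to S] -> [I,S,S,S]
Op 9: C3 read [C3 read: already in S, no change] -> [I,S,S,S]
Op 10: C0 read [C0 read from I: others=['C1=S', 'C2=S', 'C3=S'] -> C0=S, others downsized to S] -> [S,S,S,S]
Op 11: C2 write [C2 write: invalidate ['C0=S', 'C1=S', 'C3=S'] -> C2=M] -> [I,I,M,I]
Op 12: C2 write [C2 write: already M (modified), no change] -> [I,I,M,I]

Answer: I I M I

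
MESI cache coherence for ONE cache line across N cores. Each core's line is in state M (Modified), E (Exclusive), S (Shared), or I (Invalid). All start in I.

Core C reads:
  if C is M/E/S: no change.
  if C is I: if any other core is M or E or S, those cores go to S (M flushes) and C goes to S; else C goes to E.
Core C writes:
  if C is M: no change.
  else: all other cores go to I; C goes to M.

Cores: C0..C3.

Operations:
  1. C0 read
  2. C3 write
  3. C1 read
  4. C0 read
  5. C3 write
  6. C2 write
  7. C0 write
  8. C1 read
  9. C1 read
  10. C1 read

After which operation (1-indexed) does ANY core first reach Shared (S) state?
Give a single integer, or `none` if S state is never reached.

Op 1: C0 read [C0 read from I: no other sharers -> C0=E (exclusive)] -> [E,I,I,I]
Op 2: C3 write [C3 write: invalidate ['C0=E'] -> C3=M] -> [I,I,I,M]
Op 3: C1 read [C1 read from I: others=['C3=M'] -> C1=S, others downsized to S] -> [I,S,I,S]
  -> First S state at op 3; remaining ops need not be traced.

Answer: 3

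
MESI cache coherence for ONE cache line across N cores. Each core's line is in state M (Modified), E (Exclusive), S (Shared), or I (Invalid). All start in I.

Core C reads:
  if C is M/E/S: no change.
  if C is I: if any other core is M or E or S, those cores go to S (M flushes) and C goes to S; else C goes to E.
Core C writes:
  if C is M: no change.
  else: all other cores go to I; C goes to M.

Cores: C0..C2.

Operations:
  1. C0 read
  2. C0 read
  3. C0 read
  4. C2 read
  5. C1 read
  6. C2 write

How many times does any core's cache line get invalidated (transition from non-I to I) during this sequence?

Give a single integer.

Op 1: C0 read [C0 read from I: no other sharers -> C0=E (exclusive)] -> [E,I,I] (invalidations this op: 0; running total: 0)
Op 2: C0 read [C0 read: already in E, no change] -> [E,I,I] (invalidations this op: 0; running total: 0)
Op 3: C0 read [C0 read: already in E, no change] -> [E,I,I] (invalidations this op: 0; running total: 0)
Op 4: C2 read [C2 read from I: others=['C0=E'] -> C2=S, others downsized to S] -> [S,I,S] (invalidations this op: 0; running total: 0)
Op 5: C1 read [C1 read from I: others=['C0=S', 'C2=S'] -> C1=S, others downsized to S] -> [S,S,S] (invalidations this op: 0; running total: 0)
Op 6: C2 write [C2 write: invalidate ['C0=S', 'C1=S'] -> C2=M] -> [I,I,M] (invalidations this op: 2; running total: 2)

Answer: 2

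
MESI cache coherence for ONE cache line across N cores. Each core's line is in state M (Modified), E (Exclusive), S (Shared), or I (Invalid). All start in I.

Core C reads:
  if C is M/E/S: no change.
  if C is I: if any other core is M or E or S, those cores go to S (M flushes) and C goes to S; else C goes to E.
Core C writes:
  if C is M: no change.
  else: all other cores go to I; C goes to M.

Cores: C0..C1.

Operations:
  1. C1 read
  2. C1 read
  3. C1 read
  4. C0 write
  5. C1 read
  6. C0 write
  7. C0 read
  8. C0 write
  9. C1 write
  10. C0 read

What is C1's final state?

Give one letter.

Op 1: C1 read [C1 read from I: no other sharers -> C1=E (exclusive)] -> [I,E]
Op 2: C1 read [C1 read: already in E, no change] -> [I,E]
Op 3: C1 read [C1 read: already in E, no change] -> [I,E]
Op 4: C0 write [C0 write: invalidate ['C1=E'] -> C0=M] -> [M,I]
Op 5: C1 read [C1 read from I: others=['C0=M'] -> C1=S, others downsized to S] -> [S,S]
Op 6: C0 write [C0 write: invalidate ['C1=S'] -> C0=M] -> [M,I]
Op 7: C0 read [C0 read: already in M, no change] -> [M,I]
Op 8: C0 write [C0 write: already M (modified), no change] -> [M,I]
Op 9: C1 write [C1 write: invalidate ['C0=M'] -> C1=M] -> [I,M]
Op 10: C0 read [C0 read from I: others=['C1=M'] -> C0=S, others downsized to S] -> [S,S]

Answer: S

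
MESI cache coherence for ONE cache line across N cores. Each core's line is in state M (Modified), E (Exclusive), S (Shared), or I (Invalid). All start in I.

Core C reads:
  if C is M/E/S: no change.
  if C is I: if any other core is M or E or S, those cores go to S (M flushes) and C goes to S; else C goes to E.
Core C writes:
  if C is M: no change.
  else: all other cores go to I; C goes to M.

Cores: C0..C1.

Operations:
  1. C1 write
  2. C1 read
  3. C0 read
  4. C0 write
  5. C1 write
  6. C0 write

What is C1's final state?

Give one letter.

Answer: I

Derivation:
Op 1: C1 write [C1 write: invalidate none -> C1=M] -> [I,M]
Op 2: C1 read [C1 read: already in M, no change] -> [I,M]
Op 3: C0 read [C0 read from I: others=['C1=M'] -> C0=S, others downsized to S] -> [S,S]
Op 4: C0 write [C0 write: invalidate ['C1=S'] -> C0=M] -> [M,I]
Op 5: C1 write [C1 write: invalidate ['C0=M'] -> C1=M] -> [I,M]
Op 6: C0 write [C0 write: invalidate ['C1=M'] -> C0=M] -> [M,I]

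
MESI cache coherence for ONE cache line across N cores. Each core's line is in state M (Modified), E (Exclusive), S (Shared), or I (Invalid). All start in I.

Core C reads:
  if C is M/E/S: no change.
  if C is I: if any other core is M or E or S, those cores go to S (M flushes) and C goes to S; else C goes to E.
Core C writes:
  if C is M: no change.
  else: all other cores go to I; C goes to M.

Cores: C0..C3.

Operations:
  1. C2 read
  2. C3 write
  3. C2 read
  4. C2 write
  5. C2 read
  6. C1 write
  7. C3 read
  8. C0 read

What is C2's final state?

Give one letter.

Answer: I

Derivation:
Op 1: C2 read [C2 read from I: no other sharers -> C2=E (exclusive)] -> [I,I,E,I]
Op 2: C3 write [C3 write: invalidate ['C2=E'] -> C3=M] -> [I,I,I,M]
Op 3: C2 read [C2 read from I: others=['C3=M'] -> C2=S, others downsized to S] -> [I,I,S,S]
Op 4: C2 write [C2 write: invalidate ['C3=S'] -> C2=M] -> [I,I,M,I]
Op 5: C2 read [C2 read: already in M, no change] -> [I,I,M,I]
Op 6: C1 write [C1 write: invalidate ['C2=M'] -> C1=M] -> [I,M,I,I]
Op 7: C3 read [C3 read from I: others=['C1=M'] -> C3=S, others downsized to S] -> [I,S,I,S]
Op 8: C0 read [C0 read from I: others=['C1=S', 'C3=S'] -> C0=S, others downsized to S] -> [S,S,I,S]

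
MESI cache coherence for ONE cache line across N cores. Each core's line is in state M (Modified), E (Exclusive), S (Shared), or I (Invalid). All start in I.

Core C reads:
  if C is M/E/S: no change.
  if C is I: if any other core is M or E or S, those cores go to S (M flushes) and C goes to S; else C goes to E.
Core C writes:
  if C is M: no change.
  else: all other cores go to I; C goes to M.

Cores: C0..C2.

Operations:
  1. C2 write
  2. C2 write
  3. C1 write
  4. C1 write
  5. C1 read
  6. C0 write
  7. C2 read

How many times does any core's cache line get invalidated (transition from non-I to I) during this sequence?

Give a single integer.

Answer: 2

Derivation:
Op 1: C2 write [C2 write: invalidate none -> C2=M] -> [I,I,M] (invalidations this op: 0; running total: 0)
Op 2: C2 write [C2 write: already M (modified), no change] -> [I,I,M] (invalidations this op: 0; running total: 0)
Op 3: C1 write [C1 write: invalidate ['C2=M'] -> C1=M] -> [I,M,I] (invalidations this op: 1; running total: 1)
Op 4: C1 write [C1 write: already M (modified), no change] -> [I,M,I] (invalidations this op: 0; running total: 1)
Op 5: C1 read [C1 read: already in M, no change] -> [I,M,I] (invalidations this op: 0; running total: 1)
Op 6: C0 write [C0 write: invalidate ['C1=M'] -> C0=M] -> [M,I,I] (invalidations this op: 1; running total: 2)
Op 7: C2 read [C2 read from I: others=['C0=M'] -> C2=S, others downsized to S] -> [S,I,S] (invalidations this op: 0; running total: 2)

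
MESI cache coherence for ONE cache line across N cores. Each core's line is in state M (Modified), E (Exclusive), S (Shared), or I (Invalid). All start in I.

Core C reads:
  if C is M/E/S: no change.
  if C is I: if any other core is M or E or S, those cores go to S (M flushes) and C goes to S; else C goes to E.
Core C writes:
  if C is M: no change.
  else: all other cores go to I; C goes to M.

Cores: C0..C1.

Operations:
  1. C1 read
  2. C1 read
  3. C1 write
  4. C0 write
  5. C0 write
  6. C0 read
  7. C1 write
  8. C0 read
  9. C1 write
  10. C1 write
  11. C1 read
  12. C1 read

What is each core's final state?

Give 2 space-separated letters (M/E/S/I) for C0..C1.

Op 1: C1 read [C1 read from I: no other sharers -> C1=E (exclusive)] -> [I,E]
Op 2: C1 read [C1 read: already in E, no change] -> [I,E]
Op 3: C1 write [C1 write: invalidate none -> C1=M] -> [I,M]
Op 4: C0 write [C0 write: invalidate ['C1=M'] -> C0=M] -> [M,I]
Op 5: C0 write [C0 write: already M (modified), no change] -> [M,I]
Op 6: C0 read [C0 read: already in M, no change] -> [M,I]
Op 7: C1 write [C1 write: invalidate ['C0=M'] -> C1=M] -> [I,M]
Op 8: C0 read [C0 read from I: others=['C1=M'] -> C0=S, others downsized to S] -> [S,S]
Op 9: C1 write [C1 write: invalidate ['C0=S'] -> C1=M] -> [I,M]
Op 10: C1 write [C1 write: already M (modified), no change] -> [I,M]
Op 11: C1 read [C1 read: already in M, no change] -> [I,M]
Op 12: C1 read [C1 read: already in M, no change] -> [I,M]

Answer: I M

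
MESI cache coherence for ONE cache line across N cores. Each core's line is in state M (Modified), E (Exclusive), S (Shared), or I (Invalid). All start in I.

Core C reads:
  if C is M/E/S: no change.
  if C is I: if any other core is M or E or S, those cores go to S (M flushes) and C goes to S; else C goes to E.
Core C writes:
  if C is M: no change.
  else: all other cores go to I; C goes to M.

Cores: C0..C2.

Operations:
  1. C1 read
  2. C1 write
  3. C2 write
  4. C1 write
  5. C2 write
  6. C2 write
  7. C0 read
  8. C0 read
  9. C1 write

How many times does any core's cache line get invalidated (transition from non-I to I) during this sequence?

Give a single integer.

Op 1: C1 read [C1 read from I: no other sharers -> C1=E (exclusive)] -> [I,E,I] (invalidations this op: 0; running total: 0)
Op 2: C1 write [C1 write: invalidate none -> C1=M] -> [I,M,I] (invalidations this op: 0; running total: 0)
Op 3: C2 write [C2 write: invalidate ['C1=M'] -> C2=M] -> [I,I,M] (invalidations this op: 1; running total: 1)
Op 4: C1 write [C1 write: invalidate ['C2=M'] -> C1=M] -> [I,M,I] (invalidations this op: 1; running total: 2)
Op 5: C2 write [C2 write: invalidate ['C1=M'] -> C2=M] -> [I,I,M] (invalidations this op: 1; running total: 3)
Op 6: C2 write [C2 write: already M (modified), no change] -> [I,I,M] (invalidations this op: 0; running total: 3)
Op 7: C0 read [C0 read from I: others=['C2=M'] -> C0=S, others downsized to S] -> [S,I,S] (invalidations this op: 0; running total: 3)
Op 8: C0 read [C0 read: already in S, no change] -> [S,I,S] (invalidations this op: 0; running total: 3)
Op 9: C1 write [C1 write: invalidate ['C0=S', 'C2=S'] -> C1=M] -> [I,M,I] (invalidations this op: 2; running total: 5)

Answer: 5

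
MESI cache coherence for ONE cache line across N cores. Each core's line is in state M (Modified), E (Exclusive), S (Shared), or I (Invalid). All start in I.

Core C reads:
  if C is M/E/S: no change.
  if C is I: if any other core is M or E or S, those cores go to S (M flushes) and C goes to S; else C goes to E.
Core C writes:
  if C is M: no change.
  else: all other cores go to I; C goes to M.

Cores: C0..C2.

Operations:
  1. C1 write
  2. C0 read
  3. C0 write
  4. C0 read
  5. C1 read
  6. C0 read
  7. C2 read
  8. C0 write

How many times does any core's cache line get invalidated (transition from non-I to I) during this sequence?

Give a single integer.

Answer: 3

Derivation:
Op 1: C1 write [C1 write: invalidate none -> C1=M] -> [I,M,I] (invalidations this op: 0; running total: 0)
Op 2: C0 read [C0 read from I: others=['C1=M'] -> C0=S, others downsized to S] -> [S,S,I] (invalidations this op: 0; running total: 0)
Op 3: C0 write [C0 write: invalidate ['C1=S'] -> C0=M] -> [M,I,I] (invalidations this op: 1; running total: 1)
Op 4: C0 read [C0 read: already in M, no change] -> [M,I,I] (invalidations this op: 0; running total: 1)
Op 5: C1 read [C1 read from I: others=['C0=M'] -> C1=S, others downsized to S] -> [S,S,I] (invalidations this op: 0; running total: 1)
Op 6: C0 read [C0 read: already in S, no change] -> [S,S,I] (invalidations this op: 0; running total: 1)
Op 7: C2 read [C2 read from I: others=['C0=S', 'C1=S'] -> C2=S, others downsized to S] -> [S,S,S] (invalidations this op: 0; running total: 1)
Op 8: C0 write [C0 write: invalidate ['C1=S', 'C2=S'] -> C0=M] -> [M,I,I] (invalidations this op: 2; running total: 3)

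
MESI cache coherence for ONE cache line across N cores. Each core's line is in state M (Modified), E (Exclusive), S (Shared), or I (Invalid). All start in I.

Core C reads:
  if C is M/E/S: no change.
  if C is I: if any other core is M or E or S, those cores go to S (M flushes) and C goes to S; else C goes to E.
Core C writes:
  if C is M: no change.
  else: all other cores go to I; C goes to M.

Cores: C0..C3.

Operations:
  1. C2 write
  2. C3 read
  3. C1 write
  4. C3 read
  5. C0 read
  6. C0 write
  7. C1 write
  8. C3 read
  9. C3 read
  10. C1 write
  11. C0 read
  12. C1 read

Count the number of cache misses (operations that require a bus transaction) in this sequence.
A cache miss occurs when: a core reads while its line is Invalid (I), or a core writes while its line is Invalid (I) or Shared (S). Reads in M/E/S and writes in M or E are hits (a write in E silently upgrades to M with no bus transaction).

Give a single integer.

Answer: 10

Derivation:
Op 1: C2 write [C2 write: invalidate none -> C2=M] -> [I,I,M,I] [MISS #1: write from I]
Op 2: C3 read [C3 read from I: others=['C2=M'] -> C3=S, others downsized to S] -> [I,I,S,S] [MISS #2: read from I]
Op 3: C1 write [C1 write: invalidate ['C2=S', 'C3=S'] -> C1=M] -> [I,M,I,I] [MISS #3: write from I]
Op 4: C3 read [C3 read from I: others=['C1=M'] -> C3=S, others downsized to S] -> [I,S,I,S] [MISS #4: read from I]
Op 5: C0 read [C0 read from I: others=['C1=S', 'C3=S'] -> C0=S, others downsized to S] -> [S,S,I,S] [MISS #5: read from I]
Op 6: C0 write [C0 write: invalidate ['C1=S', 'C3=S'] -> C0=M] -> [M,I,I,I] [MISS #6: write from S]
Op 7: C1 write [C1 write: invalidate ['C0=M'] -> C1=M] -> [I,M,I,I] [MISS #7: write from I]
Op 8: C3 read [C3 read from I: others=['C1=M'] -> C3=S, others downsized to S] -> [I,S,I,S] [MISS #8: read from I]
Op 9: C3 read [C3 read: already in S, no change] -> [I,S,I,S] [hit: read from S]
Op 10: C1 write [C1 write: invalidate ['C3=S'] -> C1=M] -> [I,M,I,I] [MISS #9: write from S]
Op 11: C0 read [C0 read from I: others=['C1=M'] -> C0=S, others downsized to S] -> [S,S,I,I] [MISS #10: read from I]
Op 12: C1 read [C1 read: already in S, no change] -> [S,S,I,I] [hit: read from S]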